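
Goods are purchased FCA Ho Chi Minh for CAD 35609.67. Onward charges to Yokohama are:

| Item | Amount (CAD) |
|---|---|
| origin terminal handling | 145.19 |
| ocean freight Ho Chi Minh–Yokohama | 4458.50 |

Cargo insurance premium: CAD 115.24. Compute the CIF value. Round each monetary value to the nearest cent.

CIF value: CAD 40328.60

CIF = FCA price + pre-shipment costs + freight + insurance
CIF = 35609.67 + 145.19 + 4458.50 + 115.24 = 40328.60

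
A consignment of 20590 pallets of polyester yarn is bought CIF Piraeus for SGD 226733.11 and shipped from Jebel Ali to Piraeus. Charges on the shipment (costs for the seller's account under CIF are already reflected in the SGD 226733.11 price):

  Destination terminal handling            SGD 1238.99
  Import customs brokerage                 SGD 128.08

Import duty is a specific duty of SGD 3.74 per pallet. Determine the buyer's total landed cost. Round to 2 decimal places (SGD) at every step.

Total landed cost: SGD 305106.78

CIF: the seller pays costs through ocean freight and marine insurance to the destination port.
The CIF price already equals the CIF value: 226733.11
Import duty = 20590 × 3.74 = 77006.60
Buyer bears: destination terminal 1238.99 + brokerage 128.08 + duty 77006.60 = 78373.67
Landed cost = invoice 226733.11 + 78373.67 = 305106.78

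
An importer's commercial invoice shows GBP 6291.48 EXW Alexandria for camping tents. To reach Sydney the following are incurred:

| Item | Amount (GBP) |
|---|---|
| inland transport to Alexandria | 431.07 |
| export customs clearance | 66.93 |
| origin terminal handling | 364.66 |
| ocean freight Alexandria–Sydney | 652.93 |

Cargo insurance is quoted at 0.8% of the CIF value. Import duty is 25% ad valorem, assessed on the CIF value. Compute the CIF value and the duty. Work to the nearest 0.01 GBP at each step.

Let C be the CIF value. C = EXW price + pre-shipment costs + freight + 0.8% × C
C − 0.8% × C = 6291.48 + 431.07 + 66.93 + 364.66 + 652.93
0.992 × C = 7807.07
C = 7807.07 / 0.992 = 7870.03
Insurance premium = 0.8% × 7870.03 = 62.96
Import duty = 7870.03 × 25% = 1967.51

CIF value: GBP 7870.03; import duty: GBP 1967.51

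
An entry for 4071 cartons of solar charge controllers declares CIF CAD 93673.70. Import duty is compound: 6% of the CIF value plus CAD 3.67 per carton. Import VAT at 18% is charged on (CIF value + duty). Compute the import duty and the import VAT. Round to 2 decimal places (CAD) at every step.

Import duty: CAD 20560.99; import VAT: CAD 20562.24

Ad valorem component: 93673.70 × 6% = 5620.42
Specific component: 4071 × 3.67 = 14940.57
Import duty = 5620.42 + 14940.57 = 20560.99
VAT base = CIF + duty = 93673.70 + 20560.99 = 114234.69
Import VAT = 114234.69 × 18% = 20562.24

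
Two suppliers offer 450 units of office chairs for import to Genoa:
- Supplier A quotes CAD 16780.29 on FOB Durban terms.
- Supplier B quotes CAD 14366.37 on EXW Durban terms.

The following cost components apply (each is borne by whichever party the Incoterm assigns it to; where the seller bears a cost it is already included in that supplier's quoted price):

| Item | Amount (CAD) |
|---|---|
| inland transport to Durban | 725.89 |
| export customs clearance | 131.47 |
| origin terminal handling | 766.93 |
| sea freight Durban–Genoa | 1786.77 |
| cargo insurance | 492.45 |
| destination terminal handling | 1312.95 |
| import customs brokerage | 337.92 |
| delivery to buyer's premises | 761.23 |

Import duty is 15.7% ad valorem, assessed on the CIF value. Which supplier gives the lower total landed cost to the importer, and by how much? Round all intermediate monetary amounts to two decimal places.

Supplier B is cheaper by CAD 913.60

Supplier A (FOB):
CIF value = FOB price + freight + insurance = 16780.29 + 1786.77 + 492.45 = 19059.51
Import duty = 19059.51 × 15.7% = 2992.34
Buyer bears (A): 1786.77 + 492.45 + 1312.95 + 337.92 + 761.23 = 4691.32
Landed cost (A) = invoice 16780.29 + 4691.32 + duty 2992.34 = 24463.95
Supplier B (EXW):
CIF value = EXW price + inland to port + export clearance + origin terminal + freight + insurance = 14366.37 + 725.89 + 131.47 + 766.93 + 1786.77 + 492.45 = 18269.88
Import duty = 18269.88 × 15.7% = 2868.37
Buyer bears (B): 725.89 + 131.47 + 766.93 + 1786.77 + 492.45 + 1312.95 + 337.92 + 761.23 = 6315.61
Landed cost (B) = invoice 14366.37 + 6315.61 + duty 2868.37 = 23550.35
Difference = |24463.95 − 23550.35| = 913.60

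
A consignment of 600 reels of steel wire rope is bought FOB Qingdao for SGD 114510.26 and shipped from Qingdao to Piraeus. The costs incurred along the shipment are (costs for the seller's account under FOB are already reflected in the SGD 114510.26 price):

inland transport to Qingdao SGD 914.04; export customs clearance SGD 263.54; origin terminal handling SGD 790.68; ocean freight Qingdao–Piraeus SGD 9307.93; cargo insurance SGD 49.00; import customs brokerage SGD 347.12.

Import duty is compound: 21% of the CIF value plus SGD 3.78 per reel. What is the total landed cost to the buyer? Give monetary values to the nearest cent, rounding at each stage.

FOB: the seller bears costs until goods are on board at the origin port; the buyer bears freight, insurance and all costs thereafter.
Already in the invoice (seller's account under FOB): inland to port, export clearance, origin terminal — exclude.
CIF value = FOB price + freight + insurance = 114510.26 + 9307.93 + 49.00 = 123867.19
Ad valorem component: 123867.19 × 21% = 26012.11
Specific component: 600 × 3.78 = 2268.00
Import duty = 26012.11 + 2268.00 = 28280.11
Buyer bears: freight 9307.93 + insurance 49.00 + brokerage 347.12 + duty 28280.11 = 37984.16
Landed cost = invoice 114510.26 + 37984.16 = 152494.42

Total landed cost: SGD 152494.42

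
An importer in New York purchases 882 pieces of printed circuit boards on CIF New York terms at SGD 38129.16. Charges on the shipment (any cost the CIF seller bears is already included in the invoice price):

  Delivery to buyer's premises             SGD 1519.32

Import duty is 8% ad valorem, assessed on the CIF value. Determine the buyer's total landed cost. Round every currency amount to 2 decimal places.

CIF: the seller pays costs through ocean freight and marine insurance to the destination port.
The CIF price already equals the CIF value: 38129.16
Import duty = 38129.16 × 8% = 3050.33
Buyer bears: delivery 1519.32 + duty 3050.33 = 4569.65
Landed cost = invoice 38129.16 + 4569.65 = 42698.81

Total landed cost: SGD 42698.81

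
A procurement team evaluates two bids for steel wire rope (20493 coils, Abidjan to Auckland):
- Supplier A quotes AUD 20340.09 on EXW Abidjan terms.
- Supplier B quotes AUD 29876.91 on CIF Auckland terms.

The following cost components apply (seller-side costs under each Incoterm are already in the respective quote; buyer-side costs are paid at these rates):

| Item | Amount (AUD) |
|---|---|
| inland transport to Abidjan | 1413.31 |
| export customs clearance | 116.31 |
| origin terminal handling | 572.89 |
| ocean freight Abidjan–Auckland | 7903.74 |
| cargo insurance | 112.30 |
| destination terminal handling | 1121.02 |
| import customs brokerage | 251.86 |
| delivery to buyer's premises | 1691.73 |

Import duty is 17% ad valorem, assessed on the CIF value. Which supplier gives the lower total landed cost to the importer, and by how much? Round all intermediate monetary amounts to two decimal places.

Supplier A (EXW):
CIF value = EXW price + inland to port + export clearance + origin terminal + freight + insurance = 20340.09 + 1413.31 + 116.31 + 572.89 + 7903.74 + 112.30 = 30458.64
Import duty = 30458.64 × 17% = 5177.97
Buyer bears (A): 1413.31 + 116.31 + 572.89 + 7903.74 + 112.30 + 1121.02 + 251.86 + 1691.73 = 13183.16
Landed cost (A) = invoice 20340.09 + 13183.16 + duty 5177.97 = 38701.22
Supplier B (CIF):
The CIF price already equals the CIF value: 29876.91
Import duty = 29876.91 × 17% = 5079.07
Buyer bears (B): 1121.02 + 251.86 + 1691.73 = 3064.61
Landed cost (B) = invoice 29876.91 + 3064.61 + duty 5079.07 = 38020.59
Difference = |38701.22 − 38020.59| = 680.63

Supplier B is cheaper by AUD 680.63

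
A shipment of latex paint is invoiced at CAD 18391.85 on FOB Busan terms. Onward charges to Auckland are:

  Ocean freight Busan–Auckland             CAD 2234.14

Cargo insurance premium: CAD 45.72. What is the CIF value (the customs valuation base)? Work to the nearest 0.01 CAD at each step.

CIF value: CAD 20671.71

CIF = FOB price + freight + insurance
CIF = 18391.85 + 2234.14 + 45.72 = 20671.71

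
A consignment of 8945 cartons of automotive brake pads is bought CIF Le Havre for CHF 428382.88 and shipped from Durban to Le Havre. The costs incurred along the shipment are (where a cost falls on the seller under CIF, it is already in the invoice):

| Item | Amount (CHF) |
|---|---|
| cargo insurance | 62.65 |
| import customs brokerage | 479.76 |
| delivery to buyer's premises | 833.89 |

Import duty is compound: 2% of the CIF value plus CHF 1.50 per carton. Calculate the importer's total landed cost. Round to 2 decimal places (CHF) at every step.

CIF: the seller pays costs through ocean freight and marine insurance to the destination port.
Already in the invoice (seller's account under CIF): insurance — exclude.
The CIF price already equals the CIF value: 428382.88
Ad valorem component: 428382.88 × 2% = 8567.66
Specific component: 8945 × 1.50 = 13417.50
Import duty = 8567.66 + 13417.50 = 21985.16
Buyer bears: brokerage 479.76 + delivery 833.89 + duty 21985.16 = 23298.81
Landed cost = invoice 428382.88 + 23298.81 = 451681.69

Total landed cost: CHF 451681.69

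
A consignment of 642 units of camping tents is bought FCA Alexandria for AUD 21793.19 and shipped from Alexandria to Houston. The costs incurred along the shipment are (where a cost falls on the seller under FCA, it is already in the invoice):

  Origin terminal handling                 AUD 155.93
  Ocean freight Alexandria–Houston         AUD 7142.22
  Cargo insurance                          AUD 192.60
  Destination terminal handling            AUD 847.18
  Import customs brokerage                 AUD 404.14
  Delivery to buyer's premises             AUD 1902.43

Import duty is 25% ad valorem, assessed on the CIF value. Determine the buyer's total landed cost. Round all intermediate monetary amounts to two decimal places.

FCA: the seller delivers export-cleared goods to the carrier; the buyer bears costs from that point.
CIF value = FCA price + origin terminal + freight + insurance = 21793.19 + 155.93 + 7142.22 + 192.60 = 29283.94
Import duty = 29283.94 × 25% = 7320.99
Buyer bears: origin terminal 155.93 + freight 7142.22 + insurance 192.60 + destination terminal 847.18 + brokerage 404.14 + delivery 1902.43 + duty 7320.99 = 17965.49
Landed cost = invoice 21793.19 + 17965.49 = 39758.68

Total landed cost: AUD 39758.68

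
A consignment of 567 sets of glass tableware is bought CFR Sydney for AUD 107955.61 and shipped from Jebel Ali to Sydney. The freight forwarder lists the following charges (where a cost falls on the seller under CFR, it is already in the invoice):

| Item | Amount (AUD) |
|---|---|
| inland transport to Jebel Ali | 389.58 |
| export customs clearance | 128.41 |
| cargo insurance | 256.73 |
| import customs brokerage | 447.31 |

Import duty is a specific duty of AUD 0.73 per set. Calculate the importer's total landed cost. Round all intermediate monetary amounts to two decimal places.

CFR: the seller pays costs through ocean freight to the destination port, but not insurance.
Already in the invoice (seller's account under CFR): inland to port, export clearance — exclude.
CIF value = CFR price + insurance = 107955.61 + 256.73 = 108212.34
Import duty = 567 × 0.73 = 413.91
Buyer bears: insurance 256.73 + brokerage 447.31 + duty 413.91 = 1117.95
Landed cost = invoice 107955.61 + 1117.95 = 109073.56

Total landed cost: AUD 109073.56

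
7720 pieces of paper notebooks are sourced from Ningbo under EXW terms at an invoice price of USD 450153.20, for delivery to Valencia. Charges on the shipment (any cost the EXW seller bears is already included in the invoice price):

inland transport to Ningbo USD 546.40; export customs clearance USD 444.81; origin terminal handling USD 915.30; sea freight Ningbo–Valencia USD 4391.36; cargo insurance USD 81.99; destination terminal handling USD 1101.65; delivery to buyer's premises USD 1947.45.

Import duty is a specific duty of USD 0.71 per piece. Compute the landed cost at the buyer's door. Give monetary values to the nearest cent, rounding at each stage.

Total landed cost: USD 465063.36

EXW: the seller makes goods available at their premises; the buyer bears all onward costs.
CIF value = EXW price + inland to port + export clearance + origin terminal + freight + insurance = 450153.20 + 546.40 + 444.81 + 915.30 + 4391.36 + 81.99 = 456533.06
Import duty = 7720 × 0.71 = 5481.20
Buyer bears: inland to port 546.40 + export clearance 444.81 + origin terminal 915.30 + freight 4391.36 + insurance 81.99 + destination terminal 1101.65 + delivery 1947.45 + duty 5481.20 = 14910.16
Landed cost = invoice 450153.20 + 14910.16 = 465063.36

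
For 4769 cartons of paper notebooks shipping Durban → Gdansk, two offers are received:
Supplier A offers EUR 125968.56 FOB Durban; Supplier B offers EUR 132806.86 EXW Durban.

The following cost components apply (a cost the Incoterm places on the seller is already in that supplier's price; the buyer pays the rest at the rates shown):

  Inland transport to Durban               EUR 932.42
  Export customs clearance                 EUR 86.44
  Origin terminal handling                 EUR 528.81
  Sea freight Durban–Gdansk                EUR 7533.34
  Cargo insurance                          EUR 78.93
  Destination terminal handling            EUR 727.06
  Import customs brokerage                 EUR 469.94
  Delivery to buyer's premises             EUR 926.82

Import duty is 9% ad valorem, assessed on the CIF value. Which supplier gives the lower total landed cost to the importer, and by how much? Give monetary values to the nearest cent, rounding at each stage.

Supplier A is cheaper by EUR 9140.71

Supplier A (FOB):
CIF value = FOB price + freight + insurance = 125968.56 + 7533.34 + 78.93 = 133580.83
Import duty = 133580.83 × 9% = 12022.27
Buyer bears (A): 7533.34 + 78.93 + 727.06 + 469.94 + 926.82 = 9736.09
Landed cost (A) = invoice 125968.56 + 9736.09 + duty 12022.27 = 147726.92
Supplier B (EXW):
CIF value = EXW price + inland to port + export clearance + origin terminal + freight + insurance = 132806.86 + 932.42 + 86.44 + 528.81 + 7533.34 + 78.93 = 141966.80
Import duty = 141966.80 × 9% = 12777.01
Buyer bears (B): 932.42 + 86.44 + 528.81 + 7533.34 + 78.93 + 727.06 + 469.94 + 926.82 = 11283.76
Landed cost (B) = invoice 132806.86 + 11283.76 + duty 12777.01 = 156867.63
Difference = |147726.92 − 156867.63| = 9140.71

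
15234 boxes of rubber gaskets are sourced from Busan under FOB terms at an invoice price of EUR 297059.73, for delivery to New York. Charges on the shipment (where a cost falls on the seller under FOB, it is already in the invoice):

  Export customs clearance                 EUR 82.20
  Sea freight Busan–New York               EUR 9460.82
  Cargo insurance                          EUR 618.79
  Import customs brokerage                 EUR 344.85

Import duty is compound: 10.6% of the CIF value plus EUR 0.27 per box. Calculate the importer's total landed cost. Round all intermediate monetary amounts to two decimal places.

Total landed cost: EUR 344154.14

FOB: the seller bears costs until goods are on board at the origin port; the buyer bears freight, insurance and all costs thereafter.
Already in the invoice (seller's account under FOB): export clearance — exclude.
CIF value = FOB price + freight + insurance = 297059.73 + 9460.82 + 618.79 = 307139.34
Ad valorem component: 307139.34 × 10.6% = 32556.77
Specific component: 15234 × 0.27 = 4113.18
Import duty = 32556.77 + 4113.18 = 36669.95
Buyer bears: freight 9460.82 + insurance 618.79 + brokerage 344.85 + duty 36669.95 = 47094.41
Landed cost = invoice 297059.73 + 47094.41 = 344154.14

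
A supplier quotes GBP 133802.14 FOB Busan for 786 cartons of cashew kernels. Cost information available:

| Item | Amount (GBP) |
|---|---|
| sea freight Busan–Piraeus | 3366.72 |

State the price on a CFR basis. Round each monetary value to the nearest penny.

From FOB to CFR, the seller additionally bears: freight.
CFR price = 133802.14 + 3366.72 = 137168.86

CFR price: GBP 137168.86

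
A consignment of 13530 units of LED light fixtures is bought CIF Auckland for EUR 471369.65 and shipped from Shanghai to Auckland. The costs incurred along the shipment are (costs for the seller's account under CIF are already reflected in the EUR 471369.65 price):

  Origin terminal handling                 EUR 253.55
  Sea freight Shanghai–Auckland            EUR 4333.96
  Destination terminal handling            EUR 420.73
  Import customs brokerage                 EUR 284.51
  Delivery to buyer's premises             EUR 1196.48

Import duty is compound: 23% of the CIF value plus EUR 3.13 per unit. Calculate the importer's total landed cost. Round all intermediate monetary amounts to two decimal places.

Total landed cost: EUR 624035.29

CIF: the seller pays costs through ocean freight and marine insurance to the destination port.
Already in the invoice (seller's account under CIF): origin terminal, freight — exclude.
The CIF price already equals the CIF value: 471369.65
Ad valorem component: 471369.65 × 23% = 108415.02
Specific component: 13530 × 3.13 = 42348.90
Import duty = 108415.02 + 42348.90 = 150763.92
Buyer bears: destination terminal 420.73 + brokerage 284.51 + delivery 1196.48 + duty 150763.92 = 152665.64
Landed cost = invoice 471369.65 + 152665.64 = 624035.29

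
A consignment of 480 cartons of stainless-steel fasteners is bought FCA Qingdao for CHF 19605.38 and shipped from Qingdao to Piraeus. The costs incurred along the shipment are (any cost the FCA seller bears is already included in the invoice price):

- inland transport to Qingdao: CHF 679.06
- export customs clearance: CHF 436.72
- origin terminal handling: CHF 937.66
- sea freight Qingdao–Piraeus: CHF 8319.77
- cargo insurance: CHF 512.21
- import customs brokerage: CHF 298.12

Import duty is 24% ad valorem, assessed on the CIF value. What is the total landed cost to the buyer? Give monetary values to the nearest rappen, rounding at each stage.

Total landed cost: CHF 36723.14

FCA: the seller delivers export-cleared goods to the carrier; the buyer bears costs from that point.
Already in the invoice (seller's account under FCA): inland to port, export clearance — exclude.
CIF value = FCA price + origin terminal + freight + insurance = 19605.38 + 937.66 + 8319.77 + 512.21 = 29375.02
Import duty = 29375.02 × 24% = 7050.00
Buyer bears: origin terminal 937.66 + freight 8319.77 + insurance 512.21 + brokerage 298.12 + duty 7050.00 = 17117.76
Landed cost = invoice 19605.38 + 17117.76 = 36723.14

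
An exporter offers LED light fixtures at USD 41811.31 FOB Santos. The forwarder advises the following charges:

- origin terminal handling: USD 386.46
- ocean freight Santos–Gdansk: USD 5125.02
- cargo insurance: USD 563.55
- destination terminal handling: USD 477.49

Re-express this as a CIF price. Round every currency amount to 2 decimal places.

CIF price: USD 47499.88

Not relevant to the conversion: origin terminal — on the seller under both FOB and CIF; already in the FOB price and stays in the CIF price. destination terminal — on the buyer under both terms; not part of either seller's price.
From FOB to CIF, the seller additionally bears: freight, insurance.
CIF price = 41811.31 + 5125.02 + 563.55 = 47499.88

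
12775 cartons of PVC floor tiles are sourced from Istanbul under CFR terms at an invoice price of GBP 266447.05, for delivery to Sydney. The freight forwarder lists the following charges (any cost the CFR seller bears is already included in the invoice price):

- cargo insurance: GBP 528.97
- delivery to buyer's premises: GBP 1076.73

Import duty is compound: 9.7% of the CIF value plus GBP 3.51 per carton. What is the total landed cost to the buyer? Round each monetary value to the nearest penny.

CFR: the seller pays costs through ocean freight to the destination port, but not insurance.
CIF value = CFR price + insurance = 266447.05 + 528.97 = 266976.02
Ad valorem component: 266976.02 × 9.7% = 25896.67
Specific component: 12775 × 3.51 = 44840.25
Import duty = 25896.67 + 44840.25 = 70736.92
Buyer bears: insurance 528.97 + delivery 1076.73 + duty 70736.92 = 72342.62
Landed cost = invoice 266447.05 + 72342.62 = 338789.67

Total landed cost: GBP 338789.67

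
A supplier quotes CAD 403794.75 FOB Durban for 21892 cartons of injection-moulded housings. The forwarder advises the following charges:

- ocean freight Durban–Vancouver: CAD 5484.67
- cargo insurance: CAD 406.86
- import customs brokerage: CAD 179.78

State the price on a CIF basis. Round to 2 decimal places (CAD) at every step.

CIF price: CAD 409686.28

Not relevant to the conversion: brokerage — on the buyer under both terms; not part of either seller's price.
From FOB to CIF, the seller additionally bears: freight, insurance.
CIF price = 403794.75 + 5484.67 + 406.86 = 409686.28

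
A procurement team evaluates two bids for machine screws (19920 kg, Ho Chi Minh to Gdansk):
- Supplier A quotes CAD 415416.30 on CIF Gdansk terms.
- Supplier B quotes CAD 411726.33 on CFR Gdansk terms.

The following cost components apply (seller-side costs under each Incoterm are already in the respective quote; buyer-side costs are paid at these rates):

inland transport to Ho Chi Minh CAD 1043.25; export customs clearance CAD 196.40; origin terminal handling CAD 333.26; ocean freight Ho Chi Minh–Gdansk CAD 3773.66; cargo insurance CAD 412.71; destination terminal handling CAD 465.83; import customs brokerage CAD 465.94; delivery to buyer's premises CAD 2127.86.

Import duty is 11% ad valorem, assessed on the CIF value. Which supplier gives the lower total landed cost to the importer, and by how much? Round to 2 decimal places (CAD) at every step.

Supplier A (CIF):
The CIF price already equals the CIF value: 415416.30
Import duty = 415416.30 × 11% = 45695.79
Buyer bears (A): 465.83 + 465.94 + 2127.86 = 3059.63
Landed cost (A) = invoice 415416.30 + 3059.63 + duty 45695.79 = 464171.72
Supplier B (CFR):
CIF value = CFR price + insurance = 411726.33 + 412.71 = 412139.04
Import duty = 412139.04 × 11% = 45335.29
Buyer bears (B): 412.71 + 465.83 + 465.94 + 2127.86 = 3472.34
Landed cost (B) = invoice 411726.33 + 3472.34 + duty 45335.29 = 460533.96
Difference = |464171.72 − 460533.96| = 3637.76

Supplier B is cheaper by CAD 3637.76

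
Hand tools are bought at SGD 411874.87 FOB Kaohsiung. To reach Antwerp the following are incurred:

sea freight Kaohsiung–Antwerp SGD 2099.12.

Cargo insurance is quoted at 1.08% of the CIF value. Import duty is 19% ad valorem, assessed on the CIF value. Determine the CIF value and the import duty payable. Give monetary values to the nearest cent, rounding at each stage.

Let C be the CIF value. C = FOB price + freight + 1.08% × C
C − 1.08% × C = 411874.87 + 2099.12
0.9892 × C = 413973.99
C = 413973.99 / 0.9892 = 418493.72
Insurance premium = 1.08% × 418493.72 = 4519.73
Import duty = 418493.72 × 19% = 79513.81

CIF value: SGD 418493.72; import duty: SGD 79513.81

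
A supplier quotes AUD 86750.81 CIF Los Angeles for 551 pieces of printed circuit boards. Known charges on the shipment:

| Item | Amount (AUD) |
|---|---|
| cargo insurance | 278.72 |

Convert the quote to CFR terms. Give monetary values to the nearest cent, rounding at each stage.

From CIF to CFR, the seller no longer bears: insurance.
CFR price = 86750.81 − 278.72 = 86472.09

CFR price: AUD 86472.09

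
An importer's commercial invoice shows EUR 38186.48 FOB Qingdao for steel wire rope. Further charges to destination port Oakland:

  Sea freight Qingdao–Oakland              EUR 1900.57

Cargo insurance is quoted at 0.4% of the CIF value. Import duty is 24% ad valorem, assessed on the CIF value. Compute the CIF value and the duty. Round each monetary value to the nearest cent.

CIF value: EUR 40248.04; import duty: EUR 9659.53

Let C be the CIF value. C = FOB price + freight + 0.4% × C
C − 0.4% × C = 38186.48 + 1900.57
0.996 × C = 40087.05
C = 40087.05 / 0.996 = 40248.04
Insurance premium = 0.4% × 40248.04 = 160.99
Import duty = 40248.04 × 24% = 9659.53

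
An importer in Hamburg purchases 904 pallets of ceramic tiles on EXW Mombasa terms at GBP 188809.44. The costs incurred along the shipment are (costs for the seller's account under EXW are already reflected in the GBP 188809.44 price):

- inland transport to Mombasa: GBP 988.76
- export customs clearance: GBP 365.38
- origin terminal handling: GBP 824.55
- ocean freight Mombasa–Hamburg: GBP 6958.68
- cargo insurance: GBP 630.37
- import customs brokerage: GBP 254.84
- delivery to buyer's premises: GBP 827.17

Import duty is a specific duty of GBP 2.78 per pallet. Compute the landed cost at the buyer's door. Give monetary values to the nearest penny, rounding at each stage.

EXW: the seller makes goods available at their premises; the buyer bears all onward costs.
CIF value = EXW price + inland to port + export clearance + origin terminal + freight + insurance = 188809.44 + 988.76 + 365.38 + 824.55 + 6958.68 + 630.37 = 198577.18
Import duty = 904 × 2.78 = 2513.12
Buyer bears: inland to port 988.76 + export clearance 365.38 + origin terminal 824.55 + freight 6958.68 + insurance 630.37 + brokerage 254.84 + delivery 827.17 + duty 2513.12 = 13362.87
Landed cost = invoice 188809.44 + 13362.87 = 202172.31

Total landed cost: GBP 202172.31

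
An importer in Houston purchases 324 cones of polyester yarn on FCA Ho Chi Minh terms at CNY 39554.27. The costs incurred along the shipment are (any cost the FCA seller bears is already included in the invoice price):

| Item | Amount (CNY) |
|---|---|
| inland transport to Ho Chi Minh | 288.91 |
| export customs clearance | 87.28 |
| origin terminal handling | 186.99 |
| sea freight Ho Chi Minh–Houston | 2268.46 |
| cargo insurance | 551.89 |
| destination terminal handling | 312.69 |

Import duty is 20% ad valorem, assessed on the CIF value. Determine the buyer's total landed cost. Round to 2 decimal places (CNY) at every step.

Total landed cost: CNY 51386.62

FCA: the seller delivers export-cleared goods to the carrier; the buyer bears costs from that point.
Already in the invoice (seller's account under FCA): inland to port, export clearance — exclude.
CIF value = FCA price + origin terminal + freight + insurance = 39554.27 + 186.99 + 2268.46 + 551.89 = 42561.61
Import duty = 42561.61 × 20% = 8512.32
Buyer bears: origin terminal 186.99 + freight 2268.46 + insurance 551.89 + destination terminal 312.69 + duty 8512.32 = 11832.35
Landed cost = invoice 39554.27 + 11832.35 = 51386.62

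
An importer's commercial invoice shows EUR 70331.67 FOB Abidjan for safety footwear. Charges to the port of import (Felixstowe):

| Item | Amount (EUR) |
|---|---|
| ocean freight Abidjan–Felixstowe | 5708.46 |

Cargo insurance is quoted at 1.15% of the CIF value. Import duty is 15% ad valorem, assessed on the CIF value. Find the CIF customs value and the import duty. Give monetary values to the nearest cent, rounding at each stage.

Let C be the CIF value. C = FOB price + freight + 1.15% × C
C − 1.15% × C = 70331.67 + 5708.46
0.9885 × C = 76040.13
C = 76040.13 / 0.9885 = 76924.76
Insurance premium = 1.15% × 76924.76 = 884.63
Import duty = 76924.76 × 15% = 11538.71

CIF value: EUR 76924.76; import duty: EUR 11538.71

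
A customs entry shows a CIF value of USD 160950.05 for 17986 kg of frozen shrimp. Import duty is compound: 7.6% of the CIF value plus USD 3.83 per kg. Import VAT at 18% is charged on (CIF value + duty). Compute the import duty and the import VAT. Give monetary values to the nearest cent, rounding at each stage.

Import duty: USD 81118.58; import VAT: USD 43572.35

Ad valorem component: 160950.05 × 7.6% = 12232.20
Specific component: 17986 × 3.83 = 68886.38
Import duty = 12232.20 + 68886.38 = 81118.58
VAT base = CIF + duty = 160950.05 + 81118.58 = 242068.63
Import VAT = 242068.63 × 18% = 43572.35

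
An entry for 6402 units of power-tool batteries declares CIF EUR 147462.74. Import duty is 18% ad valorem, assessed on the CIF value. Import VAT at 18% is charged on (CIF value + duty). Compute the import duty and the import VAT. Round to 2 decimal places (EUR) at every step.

Import duty: EUR 26543.29; import VAT: EUR 31321.09

Import duty = 147462.74 × 18% = 26543.29
VAT base = CIF + duty = 147462.74 + 26543.29 = 174006.03
Import VAT = 174006.03 × 18% = 31321.09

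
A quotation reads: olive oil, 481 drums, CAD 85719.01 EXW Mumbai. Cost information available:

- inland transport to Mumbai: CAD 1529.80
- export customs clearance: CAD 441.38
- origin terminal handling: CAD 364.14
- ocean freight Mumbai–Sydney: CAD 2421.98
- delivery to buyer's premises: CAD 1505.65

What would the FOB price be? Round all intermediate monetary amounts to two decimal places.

FOB price: CAD 88054.33

Not relevant to the conversion: delivery, freight — on the buyer under both terms; not part of either seller's price.
From EXW to FOB, the seller additionally bears: inland to port, export clearance, origin terminal.
FOB price = 85719.01 + 1529.80 + 441.38 + 364.14 = 88054.33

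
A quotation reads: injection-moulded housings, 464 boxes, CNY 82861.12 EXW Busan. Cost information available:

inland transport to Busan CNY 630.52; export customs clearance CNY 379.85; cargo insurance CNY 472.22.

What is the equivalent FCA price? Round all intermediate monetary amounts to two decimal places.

Not relevant to the conversion: insurance — on the buyer under both terms; not part of either seller's price.
From EXW to FCA, the seller additionally bears: inland to port, export clearance.
FCA price = 82861.12 + 630.52 + 379.85 = 83871.49

FCA price: CNY 83871.49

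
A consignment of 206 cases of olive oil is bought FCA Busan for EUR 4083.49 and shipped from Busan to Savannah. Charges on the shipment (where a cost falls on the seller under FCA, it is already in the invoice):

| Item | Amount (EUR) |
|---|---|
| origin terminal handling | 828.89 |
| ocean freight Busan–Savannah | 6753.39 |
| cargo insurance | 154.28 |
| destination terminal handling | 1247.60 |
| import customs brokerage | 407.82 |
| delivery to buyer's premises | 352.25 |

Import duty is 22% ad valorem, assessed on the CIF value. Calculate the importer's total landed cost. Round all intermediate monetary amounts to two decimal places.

FCA: the seller delivers export-cleared goods to the carrier; the buyer bears costs from that point.
CIF value = FCA price + origin terminal + freight + insurance = 4083.49 + 828.89 + 6753.39 + 154.28 = 11820.05
Import duty = 11820.05 × 22% = 2600.41
Buyer bears: origin terminal 828.89 + freight 6753.39 + insurance 154.28 + destination terminal 1247.60 + brokerage 407.82 + delivery 352.25 + duty 2600.41 = 12344.64
Landed cost = invoice 4083.49 + 12344.64 = 16428.13

Total landed cost: EUR 16428.13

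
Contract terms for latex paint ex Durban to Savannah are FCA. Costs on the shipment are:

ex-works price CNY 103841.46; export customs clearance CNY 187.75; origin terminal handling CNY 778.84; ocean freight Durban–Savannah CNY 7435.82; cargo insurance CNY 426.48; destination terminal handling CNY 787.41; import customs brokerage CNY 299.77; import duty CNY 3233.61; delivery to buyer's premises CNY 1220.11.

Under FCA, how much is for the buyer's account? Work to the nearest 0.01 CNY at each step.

Buyer's account: CNY 14182.04

FCA: the seller delivers export-cleared goods to the carrier; the buyer bears costs from that point.
Seller's account: goods 103841.46 + export clearance 187.75 = 104029.21
Buyer's account: origin terminal 778.84 + freight 7435.82 + insurance 426.48 + destination terminal 787.41 + brokerage 299.77 + duty 3233.61 + delivery 1220.11 = 14182.04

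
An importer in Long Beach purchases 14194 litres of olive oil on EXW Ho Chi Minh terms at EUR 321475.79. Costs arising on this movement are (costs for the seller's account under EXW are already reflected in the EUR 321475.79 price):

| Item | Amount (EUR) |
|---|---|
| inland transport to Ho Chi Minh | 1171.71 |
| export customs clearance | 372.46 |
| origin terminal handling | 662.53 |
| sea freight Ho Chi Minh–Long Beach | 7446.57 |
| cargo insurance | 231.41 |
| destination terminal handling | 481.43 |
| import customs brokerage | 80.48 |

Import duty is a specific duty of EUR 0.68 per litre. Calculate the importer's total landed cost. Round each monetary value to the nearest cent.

EXW: the seller makes goods available at their premises; the buyer bears all onward costs.
CIF value = EXW price + inland to port + export clearance + origin terminal + freight + insurance = 321475.79 + 1171.71 + 372.46 + 662.53 + 7446.57 + 231.41 = 331360.47
Import duty = 14194 × 0.68 = 9651.92
Buyer bears: inland to port 1171.71 + export clearance 372.46 + origin terminal 662.53 + freight 7446.57 + insurance 231.41 + destination terminal 481.43 + brokerage 80.48 + duty 9651.92 = 20098.51
Landed cost = invoice 321475.79 + 20098.51 = 341574.30

Total landed cost: EUR 341574.30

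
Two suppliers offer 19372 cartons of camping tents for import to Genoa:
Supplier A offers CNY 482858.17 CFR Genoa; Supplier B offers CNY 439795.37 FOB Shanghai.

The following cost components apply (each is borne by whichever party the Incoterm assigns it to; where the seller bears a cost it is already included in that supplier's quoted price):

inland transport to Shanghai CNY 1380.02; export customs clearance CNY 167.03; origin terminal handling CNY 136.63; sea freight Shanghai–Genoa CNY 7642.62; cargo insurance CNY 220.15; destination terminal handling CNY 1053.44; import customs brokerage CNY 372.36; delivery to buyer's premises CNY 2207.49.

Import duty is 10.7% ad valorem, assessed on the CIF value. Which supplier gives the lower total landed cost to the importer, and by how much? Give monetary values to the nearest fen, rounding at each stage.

Supplier B is cheaper by CNY 39210.14

Supplier A (CFR):
CIF value = CFR price + insurance = 482858.17 + 220.15 = 483078.32
Import duty = 483078.32 × 10.7% = 51689.38
Buyer bears (A): 220.15 + 1053.44 + 372.36 + 2207.49 = 3853.44
Landed cost (A) = invoice 482858.17 + 3853.44 + duty 51689.38 = 538400.99
Supplier B (FOB):
CIF value = FOB price + freight + insurance = 439795.37 + 7642.62 + 220.15 = 447658.14
Import duty = 447658.14 × 10.7% = 47899.42
Buyer bears (B): 7642.62 + 220.15 + 1053.44 + 372.36 + 2207.49 = 11496.06
Landed cost (B) = invoice 439795.37 + 11496.06 + duty 47899.42 = 499190.85
Difference = |538400.99 − 499190.85| = 39210.14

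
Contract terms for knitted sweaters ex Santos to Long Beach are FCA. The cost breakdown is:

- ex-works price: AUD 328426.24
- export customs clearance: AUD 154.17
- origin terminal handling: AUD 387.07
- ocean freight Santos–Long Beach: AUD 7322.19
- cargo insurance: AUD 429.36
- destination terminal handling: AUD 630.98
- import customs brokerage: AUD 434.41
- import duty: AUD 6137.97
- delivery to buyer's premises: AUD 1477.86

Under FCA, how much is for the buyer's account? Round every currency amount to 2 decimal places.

FCA: the seller delivers export-cleared goods to the carrier; the buyer bears costs from that point.
Seller's account: goods 328426.24 + export clearance 154.17 = 328580.41
Buyer's account: origin terminal 387.07 + freight 7322.19 + insurance 429.36 + destination terminal 630.98 + brokerage 434.41 + duty 6137.97 + delivery 1477.86 = 16819.84

Buyer's account: AUD 16819.84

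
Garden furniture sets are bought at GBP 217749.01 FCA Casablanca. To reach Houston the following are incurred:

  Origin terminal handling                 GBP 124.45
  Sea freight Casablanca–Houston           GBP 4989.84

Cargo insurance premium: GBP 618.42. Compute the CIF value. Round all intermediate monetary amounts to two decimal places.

CIF = FCA price + pre-shipment costs + freight + insurance
CIF = 217749.01 + 124.45 + 4989.84 + 618.42 = 223481.72

CIF value: GBP 223481.72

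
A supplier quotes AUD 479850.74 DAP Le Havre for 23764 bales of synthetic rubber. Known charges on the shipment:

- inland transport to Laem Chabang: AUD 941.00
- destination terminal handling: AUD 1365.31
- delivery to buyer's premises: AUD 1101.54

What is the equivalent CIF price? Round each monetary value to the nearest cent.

CIF price: AUD 477383.89

Not relevant to the conversion: inland to port — on the seller under both DAP and CIF; already in the DAP price and stays in the CIF price.
From DAP to CIF, the seller no longer bears: destination terminal, delivery.
CIF price = 479850.74 − 1365.31 − 1101.54 = 477383.89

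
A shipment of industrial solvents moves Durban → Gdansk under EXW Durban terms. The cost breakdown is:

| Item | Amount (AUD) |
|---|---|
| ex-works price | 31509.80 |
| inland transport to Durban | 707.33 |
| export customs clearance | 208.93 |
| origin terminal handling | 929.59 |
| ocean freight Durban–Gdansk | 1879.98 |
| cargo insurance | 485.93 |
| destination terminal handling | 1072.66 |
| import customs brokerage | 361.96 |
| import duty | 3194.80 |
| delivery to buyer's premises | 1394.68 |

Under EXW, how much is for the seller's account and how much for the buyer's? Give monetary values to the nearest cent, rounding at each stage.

Seller: AUD 31509.80; buyer: AUD 10235.86

EXW: the seller makes goods available at their premises; the buyer bears all onward costs.
Seller's account: goods 31509.80 = 31509.80
Buyer's account: inland to port 707.33 + export clearance 208.93 + origin terminal 929.59 + freight 1879.98 + insurance 485.93 + destination terminal 1072.66 + brokerage 361.96 + duty 3194.80 + delivery 1394.68 = 10235.86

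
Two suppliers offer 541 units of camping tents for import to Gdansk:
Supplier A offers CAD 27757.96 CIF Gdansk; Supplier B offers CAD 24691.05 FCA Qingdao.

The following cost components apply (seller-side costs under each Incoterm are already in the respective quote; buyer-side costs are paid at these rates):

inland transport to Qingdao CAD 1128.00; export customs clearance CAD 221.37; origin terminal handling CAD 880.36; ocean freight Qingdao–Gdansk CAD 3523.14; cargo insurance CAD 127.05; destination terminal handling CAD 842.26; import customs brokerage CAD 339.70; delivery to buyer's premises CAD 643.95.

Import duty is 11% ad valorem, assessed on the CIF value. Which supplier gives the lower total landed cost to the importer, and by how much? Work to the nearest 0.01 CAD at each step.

Supplier A (CIF):
The CIF price already equals the CIF value: 27757.96
Import duty = 27757.96 × 11% = 3053.38
Buyer bears (A): 842.26 + 339.70 + 643.95 = 1825.91
Landed cost (A) = invoice 27757.96 + 1825.91 + duty 3053.38 = 32637.25
Supplier B (FCA):
CIF value = FCA price + origin terminal + freight + insurance = 24691.05 + 880.36 + 3523.14 + 127.05 = 29221.60
Import duty = 29221.60 × 11% = 3214.38
Buyer bears (B): 880.36 + 3523.14 + 127.05 + 842.26 + 339.70 + 643.95 = 6356.46
Landed cost (B) = invoice 24691.05 + 6356.46 + duty 3214.38 = 34261.89
Difference = |32637.25 − 34261.89| = 1624.64

Supplier A is cheaper by CAD 1624.64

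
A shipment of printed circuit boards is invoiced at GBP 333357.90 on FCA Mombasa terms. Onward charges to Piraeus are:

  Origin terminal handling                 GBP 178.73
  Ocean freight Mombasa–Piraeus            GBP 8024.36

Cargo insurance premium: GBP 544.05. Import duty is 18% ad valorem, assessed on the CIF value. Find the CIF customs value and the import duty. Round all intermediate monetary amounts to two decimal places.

CIF = FCA price + pre-shipment costs + freight + insurance
CIF = 333357.90 + 178.73 + 8024.36 + 544.05 = 342105.04
Import duty = 342105.04 × 18% = 61578.91

CIF value: GBP 342105.04; import duty: GBP 61578.91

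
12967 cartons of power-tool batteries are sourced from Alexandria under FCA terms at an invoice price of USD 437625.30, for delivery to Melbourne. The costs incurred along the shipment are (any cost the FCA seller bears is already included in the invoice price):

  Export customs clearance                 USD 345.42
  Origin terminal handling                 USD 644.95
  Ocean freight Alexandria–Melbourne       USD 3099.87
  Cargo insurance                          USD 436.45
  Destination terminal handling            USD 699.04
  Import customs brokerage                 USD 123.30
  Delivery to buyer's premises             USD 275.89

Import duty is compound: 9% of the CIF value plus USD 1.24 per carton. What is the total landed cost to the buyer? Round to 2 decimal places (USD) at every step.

Total landed cost: USD 498746.47

FCA: the seller delivers export-cleared goods to the carrier; the buyer bears costs from that point.
Already in the invoice (seller's account under FCA): export clearance — exclude.
CIF value = FCA price + origin terminal + freight + insurance = 437625.30 + 644.95 + 3099.87 + 436.45 = 441806.57
Ad valorem component: 441806.57 × 9% = 39762.59
Specific component: 12967 × 1.24 = 16079.08
Import duty = 39762.59 + 16079.08 = 55841.67
Buyer bears: origin terminal 644.95 + freight 3099.87 + insurance 436.45 + destination terminal 699.04 + brokerage 123.30 + delivery 275.89 + duty 55841.67 = 61121.17
Landed cost = invoice 437625.30 + 61121.17 = 498746.47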